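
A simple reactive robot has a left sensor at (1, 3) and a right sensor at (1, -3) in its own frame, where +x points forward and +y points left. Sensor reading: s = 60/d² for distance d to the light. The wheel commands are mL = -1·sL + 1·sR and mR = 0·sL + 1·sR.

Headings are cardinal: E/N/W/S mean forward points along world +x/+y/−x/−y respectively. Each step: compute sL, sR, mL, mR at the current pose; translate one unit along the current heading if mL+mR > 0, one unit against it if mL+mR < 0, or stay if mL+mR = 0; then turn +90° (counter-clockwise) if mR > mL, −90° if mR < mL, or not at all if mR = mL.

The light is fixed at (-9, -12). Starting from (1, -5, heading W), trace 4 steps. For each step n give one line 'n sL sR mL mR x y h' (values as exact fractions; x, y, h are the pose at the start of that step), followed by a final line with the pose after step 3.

n=0: pose=(1,-5,W); sL=60/97, sR=60/181; mL=-5040/17557, mR=60/181; mL+mR=780/17557 → advance +1; mR−mL=60/97 → turn +1·90°
n=1: pose=(0,-5,S); sL=1/3, sR=5/6; mL=1/2, mR=5/6; mL+mR=4/3 → advance +1; mR−mL=1/3 → turn +1·90°
n=2: pose=(0,-6,E); sL=60/181, sR=60/109; mL=4320/19729, mR=60/109; mL+mR=15180/19729 → advance +1; mR−mL=60/181 → turn +1·90°
n=3: pose=(1,-6,N); sL=30/49, sR=30/109; mL=-1800/5341, mR=30/109; mL+mR=-330/5341 → advance -1; mR−mL=30/49 → turn +1·90°

0 60/97 60/181 -5040/17557 60/181 1 -5 W
1 1/3 5/6 1/2 5/6 0 -5 S
2 60/181 60/109 4320/19729 60/109 0 -6 E
3 30/49 30/109 -1800/5341 30/109 1 -6 N
final 1 -7 W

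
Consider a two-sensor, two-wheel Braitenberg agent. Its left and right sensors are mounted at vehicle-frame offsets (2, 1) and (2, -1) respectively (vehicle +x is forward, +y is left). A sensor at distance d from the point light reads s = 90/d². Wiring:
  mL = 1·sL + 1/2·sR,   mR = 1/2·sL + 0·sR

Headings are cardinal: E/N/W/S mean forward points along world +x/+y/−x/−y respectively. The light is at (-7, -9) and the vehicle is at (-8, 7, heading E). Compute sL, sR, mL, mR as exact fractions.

9/29 45/113 3339/6554 9/58

left sensor world pos  = (-6, 8); dL² = 290
right sensor world pos = (-6, 6); dR² = 226
sL = 90/290 = 9/29
sR = 90/226 = 45/113
mL = 1·sL + 1/2·sR = 3339/6554
mR = 1/2·sL + 0·sR = 9/58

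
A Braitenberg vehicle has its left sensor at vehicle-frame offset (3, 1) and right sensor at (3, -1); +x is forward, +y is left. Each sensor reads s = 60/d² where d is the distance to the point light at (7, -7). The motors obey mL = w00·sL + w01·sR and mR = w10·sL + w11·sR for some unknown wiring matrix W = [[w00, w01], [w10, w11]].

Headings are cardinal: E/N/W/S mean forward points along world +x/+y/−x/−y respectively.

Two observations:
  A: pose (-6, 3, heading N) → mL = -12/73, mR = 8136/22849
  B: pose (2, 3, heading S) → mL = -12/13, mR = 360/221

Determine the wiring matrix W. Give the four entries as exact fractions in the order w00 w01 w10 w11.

obs A: pose=(-6,3,N) → sL=12/73, sR=60/313, mL=-12/73, mR=8136/22849
obs B: pose=(2,3,S) → sL=12/13, sR=12/17, mL=-12/13, mR=360/221
sensor matrix S = [[12/73, 60/313], [12/13, 12/17]]; det S = -307584/5049629
solve [mL_A; mL_B] = S·[w00; w01] and [mR_A; mR_B] = S·[w10; w11]:
  w00 = -1, w01 = 0, w10 = 1, w11 = 1

-1 0 1 1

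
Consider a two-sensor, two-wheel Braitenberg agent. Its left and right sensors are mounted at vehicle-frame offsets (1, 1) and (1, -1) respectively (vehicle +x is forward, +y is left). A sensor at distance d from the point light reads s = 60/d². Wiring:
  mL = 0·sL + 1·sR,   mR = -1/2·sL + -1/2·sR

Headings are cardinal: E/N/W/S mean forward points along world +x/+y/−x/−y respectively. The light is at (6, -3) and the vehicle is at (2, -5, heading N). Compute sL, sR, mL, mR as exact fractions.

left sensor world pos  = (1, -4); dL² = 26
right sensor world pos = (3, -4); dR² = 10
sL = 60/26 = 30/13
sR = 60/10 = 6
mL = 0·sL + 1·sR = 6
mR = -1/2·sL + -1/2·sR = -54/13

30/13 6 6 -54/13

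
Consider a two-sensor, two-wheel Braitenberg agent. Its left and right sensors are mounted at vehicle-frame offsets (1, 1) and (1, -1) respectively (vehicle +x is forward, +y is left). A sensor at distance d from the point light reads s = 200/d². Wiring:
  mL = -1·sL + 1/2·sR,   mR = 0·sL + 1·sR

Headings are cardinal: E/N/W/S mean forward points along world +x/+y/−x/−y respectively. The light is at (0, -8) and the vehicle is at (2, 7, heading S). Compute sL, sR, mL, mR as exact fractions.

40/41 200/197 -3780/8077 200/197

left sensor world pos  = (3, 6); dL² = 205
right sensor world pos = (1, 6); dR² = 197
sL = 200/205 = 40/41
sR = 200/197 = 200/197
mL = -1·sL + 1/2·sR = -3780/8077
mR = 0·sL + 1·sR = 200/197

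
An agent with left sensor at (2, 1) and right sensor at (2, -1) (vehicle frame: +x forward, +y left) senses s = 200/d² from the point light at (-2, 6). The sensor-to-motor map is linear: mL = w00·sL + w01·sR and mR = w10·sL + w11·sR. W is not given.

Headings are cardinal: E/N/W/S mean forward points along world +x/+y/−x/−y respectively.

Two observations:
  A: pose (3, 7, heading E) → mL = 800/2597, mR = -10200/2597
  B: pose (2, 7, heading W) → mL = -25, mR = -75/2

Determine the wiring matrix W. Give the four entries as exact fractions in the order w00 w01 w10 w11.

-1 1 -1/2 -1/2

obs A: pose=(3,7,E) → sL=200/53, sR=200/49, mL=800/2597, mR=-10200/2597
obs B: pose=(2,7,W) → sL=50, sR=25, mL=-25, mR=-75/2
sensor matrix S = [[200/53, 200/49], [50, 25]]; det S = -285000/2597
solve [mL_A; mL_B] = S·[w00; w01] and [mR_A; mR_B] = S·[w10; w11]:
  w00 = -1, w01 = 1, w10 = -1/2, w11 = -1/2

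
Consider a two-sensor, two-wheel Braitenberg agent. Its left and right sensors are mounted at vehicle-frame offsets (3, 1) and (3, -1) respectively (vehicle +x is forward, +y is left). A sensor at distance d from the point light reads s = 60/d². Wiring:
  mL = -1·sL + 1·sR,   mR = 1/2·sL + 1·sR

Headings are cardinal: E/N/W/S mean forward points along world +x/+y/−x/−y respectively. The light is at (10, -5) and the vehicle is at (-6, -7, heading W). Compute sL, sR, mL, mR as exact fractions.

6/37 30/181 24/6697 1653/6697

left sensor world pos  = (-9, -8); dL² = 370
right sensor world pos = (-9, -6); dR² = 362
sL = 60/370 = 6/37
sR = 60/362 = 30/181
mL = -1·sL + 1·sR = 24/6697
mR = 1/2·sL + 1·sR = 1653/6697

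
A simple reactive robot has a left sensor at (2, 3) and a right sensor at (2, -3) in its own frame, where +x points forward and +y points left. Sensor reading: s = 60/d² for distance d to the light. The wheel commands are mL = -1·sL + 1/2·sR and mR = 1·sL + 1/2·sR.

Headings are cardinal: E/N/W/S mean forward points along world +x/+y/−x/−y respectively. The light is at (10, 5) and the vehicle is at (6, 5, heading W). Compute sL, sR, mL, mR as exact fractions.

4/3 4/3 -2/3 2

left sensor world pos  = (4, 2); dL² = 45
right sensor world pos = (4, 8); dR² = 45
sL = 60/45 = 4/3
sR = 60/45 = 4/3
mL = -1·sL + 1/2·sR = -2/3
mR = 1·sL + 1/2·sR = 2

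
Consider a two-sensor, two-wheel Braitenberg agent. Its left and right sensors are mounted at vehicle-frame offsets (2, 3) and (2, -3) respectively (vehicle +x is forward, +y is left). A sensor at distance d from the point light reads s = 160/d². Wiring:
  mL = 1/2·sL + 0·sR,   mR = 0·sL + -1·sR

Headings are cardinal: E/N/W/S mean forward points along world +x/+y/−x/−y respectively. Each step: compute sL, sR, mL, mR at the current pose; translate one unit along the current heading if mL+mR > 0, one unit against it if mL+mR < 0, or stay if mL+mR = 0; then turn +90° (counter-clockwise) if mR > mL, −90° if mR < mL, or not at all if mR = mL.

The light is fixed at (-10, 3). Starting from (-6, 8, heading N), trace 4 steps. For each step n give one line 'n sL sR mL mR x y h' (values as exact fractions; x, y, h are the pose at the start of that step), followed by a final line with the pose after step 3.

n=0: pose=(-6,8,N); sL=16/5, sR=80/49; mL=8/5, mR=-80/49; mL+mR=-8/245 → advance -1; mR−mL=-792/245 → turn -1·90°
n=1: pose=(-6,7,E); sL=32/17, sR=160/37; mL=16/17, mR=-160/37; mL+mR=-2128/629 → advance -1; mR−mL=-3312/629 → turn -1·90°
n=2: pose=(-7,7,S); sL=4, sR=40; mL=2, mR=-40; mL+mR=-38 → advance -1; mR−mL=-42 → turn -1·90°
n=3: pose=(-7,8,W); sL=32, sR=32/13; mL=16, mR=-32/13; mL+mR=176/13 → advance +1; mR−mL=-240/13 → turn -1·90°

0 16/5 80/49 8/5 -80/49 -6 8 N
1 32/17 160/37 16/17 -160/37 -6 7 E
2 4 40 2 -40 -7 7 S
3 32 32/13 16 -32/13 -7 8 W
final -8 8 N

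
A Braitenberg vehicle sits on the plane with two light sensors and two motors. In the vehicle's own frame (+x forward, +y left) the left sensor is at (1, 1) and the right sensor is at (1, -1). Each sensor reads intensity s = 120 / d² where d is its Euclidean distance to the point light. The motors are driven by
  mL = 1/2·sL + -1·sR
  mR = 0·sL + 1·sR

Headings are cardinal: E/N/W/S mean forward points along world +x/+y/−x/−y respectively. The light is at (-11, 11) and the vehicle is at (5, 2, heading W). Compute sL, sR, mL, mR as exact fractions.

24/65 120/289 -4332/18785 120/289

left sensor world pos  = (4, 1); dL² = 325
right sensor world pos = (4, 3); dR² = 289
sL = 120/325 = 24/65
sR = 120/289 = 120/289
mL = 1/2·sL + -1·sR = -4332/18785
mR = 0·sL + 1·sR = 120/289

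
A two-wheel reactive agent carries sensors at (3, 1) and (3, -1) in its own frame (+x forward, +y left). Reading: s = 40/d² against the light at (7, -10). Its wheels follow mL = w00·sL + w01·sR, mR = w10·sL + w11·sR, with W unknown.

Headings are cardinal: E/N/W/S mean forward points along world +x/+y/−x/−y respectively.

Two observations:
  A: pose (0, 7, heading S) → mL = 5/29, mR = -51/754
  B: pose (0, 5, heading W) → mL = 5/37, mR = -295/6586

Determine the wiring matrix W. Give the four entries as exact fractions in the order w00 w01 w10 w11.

obs A: pose=(0,7,S) → sL=5/29, sR=2/13, mL=5/29, mR=-51/754
obs B: pose=(0,5,W) → sL=5/37, sR=10/89, mL=5/37, mR=-295/6586
sensor matrix S = [[5/29, 2/13], [5/37, 10/89]]; det S = -1760/1241461
solve [mL_A; mL_B] = S·[w00; w01] and [mR_A; mR_B] = S·[w10; w11]:
  w00 = 1, w01 = 0, w10 = 1/2, w11 = -1

1 0 1/2 -1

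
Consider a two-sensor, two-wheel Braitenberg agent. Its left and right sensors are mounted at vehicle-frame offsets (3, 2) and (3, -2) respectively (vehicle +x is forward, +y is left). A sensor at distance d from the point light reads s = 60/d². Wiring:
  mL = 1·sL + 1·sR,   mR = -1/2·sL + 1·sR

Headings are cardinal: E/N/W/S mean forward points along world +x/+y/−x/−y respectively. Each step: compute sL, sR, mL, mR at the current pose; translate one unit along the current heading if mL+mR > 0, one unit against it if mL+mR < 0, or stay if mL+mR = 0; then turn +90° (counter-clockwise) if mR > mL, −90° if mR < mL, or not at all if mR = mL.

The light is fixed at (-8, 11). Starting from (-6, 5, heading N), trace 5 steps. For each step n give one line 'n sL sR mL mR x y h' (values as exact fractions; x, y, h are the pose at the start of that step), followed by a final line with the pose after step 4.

0 20/3 12/5 136/15 -14/15 -6 5 N
1 30/17 30/37 1620/629 -45/629 -6 6 E
2 60/89 12/13 1848/1157 678/1157 -5 6 S
3 15/16 15/4 75/16 105/32 -5 5 W
4 20/3 12/5 136/15 -14/15 -6 5 N
final -6 6 E

n=0: pose=(-6,5,N); sL=20/3, sR=12/5; mL=136/15, mR=-14/15; mL+mR=122/15 → advance +1; mR−mL=-10 → turn -1·90°
n=1: pose=(-6,6,E); sL=30/17, sR=30/37; mL=1620/629, mR=-45/629; mL+mR=1575/629 → advance +1; mR−mL=-45/17 → turn -1·90°
n=2: pose=(-5,6,S); sL=60/89, sR=12/13; mL=1848/1157, mR=678/1157; mL+mR=2526/1157 → advance +1; mR−mL=-90/89 → turn -1·90°
n=3: pose=(-5,5,W); sL=15/16, sR=15/4; mL=75/16, mR=105/32; mL+mR=255/32 → advance +1; mR−mL=-45/32 → turn -1·90°
n=4: pose=(-6,5,N); sL=20/3, sR=12/5; mL=136/15, mR=-14/15; mL+mR=122/15 → advance +1; mR−mL=-10 → turn -1·90°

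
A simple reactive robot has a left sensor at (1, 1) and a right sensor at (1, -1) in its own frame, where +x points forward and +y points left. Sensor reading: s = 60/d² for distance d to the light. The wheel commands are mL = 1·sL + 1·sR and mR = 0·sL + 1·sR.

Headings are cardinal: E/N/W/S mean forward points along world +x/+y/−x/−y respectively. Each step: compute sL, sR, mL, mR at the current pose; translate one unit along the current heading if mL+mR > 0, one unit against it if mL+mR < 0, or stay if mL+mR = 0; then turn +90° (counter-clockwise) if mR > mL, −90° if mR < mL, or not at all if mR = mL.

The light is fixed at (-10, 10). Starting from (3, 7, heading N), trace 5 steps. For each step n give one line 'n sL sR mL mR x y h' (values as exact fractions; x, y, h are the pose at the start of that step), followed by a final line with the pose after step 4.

n=0: pose=(3,7,N); sL=15/37, sR=3/10; mL=261/370, mR=3/10; mL+mR=186/185 → advance +1; mR−mL=-15/37 → turn -1·90°
n=1: pose=(3,8,E); sL=60/197, sR=12/41; mL=4824/8077, mR=12/41; mL+mR=7188/8077 → advance +1; mR−mL=-60/197 → turn -1·90°
n=2: pose=(4,8,S); sL=10/39, sR=30/89; mL=2060/3471, mR=30/89; mL+mR=3230/3471 → advance +1; mR−mL=-10/39 → turn -1·90°
n=3: pose=(4,7,W); sL=12/37, sR=60/173; mL=4296/6401, mR=60/173; mL+mR=6516/6401 → advance +1; mR−mL=-12/37 → turn -1·90°
n=4: pose=(3,7,N); sL=15/37, sR=3/10; mL=261/370, mR=3/10; mL+mR=186/185 → advance +1; mR−mL=-15/37 → turn -1·90°

0 15/37 3/10 261/370 3/10 3 7 N
1 60/197 12/41 4824/8077 12/41 3 8 E
2 10/39 30/89 2060/3471 30/89 4 8 S
3 12/37 60/173 4296/6401 60/173 4 7 W
4 15/37 3/10 261/370 3/10 3 7 N
final 3 8 E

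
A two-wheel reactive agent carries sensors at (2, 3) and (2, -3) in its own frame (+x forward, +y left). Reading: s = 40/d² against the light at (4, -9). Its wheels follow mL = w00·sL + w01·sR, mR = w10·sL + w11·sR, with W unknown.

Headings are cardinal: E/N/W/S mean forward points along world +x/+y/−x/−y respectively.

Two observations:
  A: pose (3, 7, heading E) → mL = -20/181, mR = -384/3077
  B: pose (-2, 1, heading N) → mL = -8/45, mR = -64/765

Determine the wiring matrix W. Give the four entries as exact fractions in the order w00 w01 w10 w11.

-1 0 1 -1

obs A: pose=(3,7,E) → sL=20/181, sR=4/17, mL=-20/181, mR=-384/3077
obs B: pose=(-2,1,N) → sL=8/45, sR=40/153, mL=-8/45, mR=-64/765
sensor matrix S = [[20/181, 4/17], [8/45, 40/153]]; det S = -1792/138465
solve [mL_A; mL_B] = S·[w00; w01] and [mR_A; mR_B] = S·[w10; w11]:
  w00 = -1, w01 = 0, w10 = 1, w11 = -1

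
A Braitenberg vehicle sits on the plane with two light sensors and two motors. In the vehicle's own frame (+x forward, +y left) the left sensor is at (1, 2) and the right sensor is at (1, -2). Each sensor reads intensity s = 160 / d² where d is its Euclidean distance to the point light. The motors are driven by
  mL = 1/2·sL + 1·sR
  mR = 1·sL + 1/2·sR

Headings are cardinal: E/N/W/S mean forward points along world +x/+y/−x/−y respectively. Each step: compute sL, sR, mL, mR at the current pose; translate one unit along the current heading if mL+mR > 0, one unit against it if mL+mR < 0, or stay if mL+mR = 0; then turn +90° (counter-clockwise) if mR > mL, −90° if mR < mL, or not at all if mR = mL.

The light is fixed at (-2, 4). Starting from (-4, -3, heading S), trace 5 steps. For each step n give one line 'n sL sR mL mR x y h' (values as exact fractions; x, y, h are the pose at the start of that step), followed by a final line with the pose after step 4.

n=0: pose=(-4,-3,S); sL=5/2, sR=2; mL=13/4, mR=7/2; mL+mR=27/4 → advance +1; mR−mL=1/4 → turn +1·90°
n=1: pose=(-4,-4,E); sL=160/37, sR=160/101; mL=14000/3737, mR=19120/3737; mL+mR=33120/3737 → advance +1; mR−mL=5120/3737 → turn +1·90°
n=2: pose=(-3,-4,N); sL=80/29, sR=16/5; mL=664/145, mR=632/145; mL+mR=1296/145 → advance +1; mR−mL=-32/145 → turn -1·90°
n=3: pose=(-3,-3,E); sL=32/5, sR=160/81; mL=2096/405, mR=2992/405; mL+mR=1696/135 → advance +1; mR−mL=896/405 → turn +1·90°
n=4: pose=(-2,-3,N); sL=4, sR=4; mL=6, mR=6; mL+mR=12 → advance +1; mR−mL=0 → turn +0·90°

0 5/2 2 13/4 7/2 -4 -3 S
1 160/37 160/101 14000/3737 19120/3737 -4 -4 E
2 80/29 16/5 664/145 632/145 -3 -4 N
3 32/5 160/81 2096/405 2992/405 -3 -3 E
4 4 4 6 6 -2 -3 N
final -2 -2 N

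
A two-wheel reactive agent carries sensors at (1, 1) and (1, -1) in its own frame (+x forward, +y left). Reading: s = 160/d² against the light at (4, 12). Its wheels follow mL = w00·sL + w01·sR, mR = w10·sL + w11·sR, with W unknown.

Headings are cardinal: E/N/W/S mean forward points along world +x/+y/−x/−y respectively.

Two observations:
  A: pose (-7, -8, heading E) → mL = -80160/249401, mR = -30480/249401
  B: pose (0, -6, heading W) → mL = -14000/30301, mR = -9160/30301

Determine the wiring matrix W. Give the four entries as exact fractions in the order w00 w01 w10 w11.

obs A: pose=(-7,-8,E) → sL=160/461, sR=160/541, mL=-80160/249401, mR=-30480/249401
obs B: pose=(0,-6,W) → sL=80/193, sR=80/157, mL=-14000/30301, mR=-9160/30301
sensor matrix S = [[160/461, 160/541], [80/193, 80/157]]; det S = 410060800/7557099701
solve [mL_A; mL_B] = S·[w00; w01] and [mR_A; mR_B] = S·[w10; w11]:
  w00 = -1/2, w01 = -1/2, w10 = 1/2, w11 = -1

-1/2 -1/2 1/2 -1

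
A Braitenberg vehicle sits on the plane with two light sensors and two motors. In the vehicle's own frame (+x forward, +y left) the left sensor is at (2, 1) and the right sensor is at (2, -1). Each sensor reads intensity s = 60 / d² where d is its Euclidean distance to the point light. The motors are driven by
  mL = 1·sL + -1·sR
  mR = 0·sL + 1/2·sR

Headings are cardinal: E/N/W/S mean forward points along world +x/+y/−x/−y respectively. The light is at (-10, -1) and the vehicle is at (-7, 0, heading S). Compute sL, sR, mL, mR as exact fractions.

left sensor world pos  = (-6, -2); dL² = 17
right sensor world pos = (-8, -2); dR² = 5
sL = 60/17 = 60/17
sR = 60/5 = 12
mL = 1·sL + -1·sR = -144/17
mR = 0·sL + 1/2·sR = 6

60/17 12 -144/17 6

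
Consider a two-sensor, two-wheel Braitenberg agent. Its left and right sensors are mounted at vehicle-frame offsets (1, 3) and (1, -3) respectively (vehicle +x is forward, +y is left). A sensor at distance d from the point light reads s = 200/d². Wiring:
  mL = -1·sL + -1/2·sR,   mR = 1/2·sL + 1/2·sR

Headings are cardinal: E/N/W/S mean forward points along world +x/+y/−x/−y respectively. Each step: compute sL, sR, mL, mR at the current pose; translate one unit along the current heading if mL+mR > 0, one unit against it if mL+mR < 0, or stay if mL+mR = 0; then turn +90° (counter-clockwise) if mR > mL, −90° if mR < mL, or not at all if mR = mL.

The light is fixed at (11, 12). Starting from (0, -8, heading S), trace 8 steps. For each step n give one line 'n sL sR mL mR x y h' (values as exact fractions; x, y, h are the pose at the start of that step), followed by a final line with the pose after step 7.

n=0: pose=(0,-8,S); sL=40/101, sR=200/637; mL=-35580/64337, mR=22840/64337; mL+mR=-20/101 → advance -1; mR−mL=58420/64337 → turn +1·90°
n=1: pose=(0,-7,E); sL=50/89, sR=25/73; mL=-9525/12994, mR=5875/12994; mL+mR=-25/89 → advance -1; mR−mL=7700/6497 → turn +1·90°
n=2: pose=(-1,-7,N); sL=200/549, sR=40/81; mL=-3020/4941, mR=2120/4941; mL+mR=-100/549 → advance -1; mR−mL=5140/4941 → turn +1·90°
n=3: pose=(-1,-8,W); sL=100/349, sR=100/229; mL=-40350/79921, mR=28900/79921; mL+mR=-50/349 → advance -1; mR−mL=69250/79921 → turn +1·90°
n=4: pose=(0,-8,S); sL=40/101, sR=200/637; mL=-35580/64337, mR=22840/64337; mL+mR=-20/101 → advance -1; mR−mL=58420/64337 → turn +1·90°
n=5: pose=(0,-7,E); sL=50/89, sR=25/73; mL=-9525/12994, mR=5875/12994; mL+mR=-25/89 → advance -1; mR−mL=7700/6497 → turn +1·90°
n=6: pose=(-1,-7,N); sL=200/549, sR=40/81; mL=-3020/4941, mR=2120/4941; mL+mR=-100/549 → advance -1; mR−mL=5140/4941 → turn +1·90°
n=7: pose=(-1,-8,W); sL=100/349, sR=100/229; mL=-40350/79921, mR=28900/79921; mL+mR=-50/349 → advance -1; mR−mL=69250/79921 → turn +1·90°

0 40/101 200/637 -35580/64337 22840/64337 0 -8 S
1 50/89 25/73 -9525/12994 5875/12994 0 -7 E
2 200/549 40/81 -3020/4941 2120/4941 -1 -7 N
3 100/349 100/229 -40350/79921 28900/79921 -1 -8 W
4 40/101 200/637 -35580/64337 22840/64337 0 -8 S
5 50/89 25/73 -9525/12994 5875/12994 0 -7 E
6 200/549 40/81 -3020/4941 2120/4941 -1 -7 N
7 100/349 100/229 -40350/79921 28900/79921 -1 -8 W
final 0 -8 S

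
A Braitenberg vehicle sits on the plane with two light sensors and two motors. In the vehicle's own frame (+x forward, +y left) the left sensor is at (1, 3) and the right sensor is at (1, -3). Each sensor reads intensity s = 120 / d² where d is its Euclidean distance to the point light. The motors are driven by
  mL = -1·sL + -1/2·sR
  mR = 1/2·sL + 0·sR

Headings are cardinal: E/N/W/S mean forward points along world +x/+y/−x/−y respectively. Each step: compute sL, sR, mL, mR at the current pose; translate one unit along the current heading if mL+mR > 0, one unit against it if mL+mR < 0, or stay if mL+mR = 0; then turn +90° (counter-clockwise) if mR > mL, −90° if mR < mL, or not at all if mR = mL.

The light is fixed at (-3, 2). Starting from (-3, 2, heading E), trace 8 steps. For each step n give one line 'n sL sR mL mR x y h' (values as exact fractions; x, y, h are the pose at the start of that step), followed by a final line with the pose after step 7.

0 12 12 -18 6 -3 2 E
1 120/17 24 -324/17 60/17 -4 2 N
2 6 15 -27/2 3 -4 1 W
3 120/13 120/13 -180/13 60/13 -3 1 S
4 12 12 -18 6 -3 2 E
5 120/17 24 -324/17 60/17 -4 2 N
6 6 15 -27/2 3 -4 1 W
7 120/13 120/13 -180/13 60/13 -3 1 S
final -3 2 E

n=0: pose=(-3,2,E); sL=12, sR=12; mL=-18, mR=6; mL+mR=-12 → advance -1; mR−mL=24 → turn +1·90°
n=1: pose=(-4,2,N); sL=120/17, sR=24; mL=-324/17, mR=60/17; mL+mR=-264/17 → advance -1; mR−mL=384/17 → turn +1·90°
n=2: pose=(-4,1,W); sL=6, sR=15; mL=-27/2, mR=3; mL+mR=-21/2 → advance -1; mR−mL=33/2 → turn +1·90°
n=3: pose=(-3,1,S); sL=120/13, sR=120/13; mL=-180/13, mR=60/13; mL+mR=-120/13 → advance -1; mR−mL=240/13 → turn +1·90°
n=4: pose=(-3,2,E); sL=12, sR=12; mL=-18, mR=6; mL+mR=-12 → advance -1; mR−mL=24 → turn +1·90°
n=5: pose=(-4,2,N); sL=120/17, sR=24; mL=-324/17, mR=60/17; mL+mR=-264/17 → advance -1; mR−mL=384/17 → turn +1·90°
n=6: pose=(-4,1,W); sL=6, sR=15; mL=-27/2, mR=3; mL+mR=-21/2 → advance -1; mR−mL=33/2 → turn +1·90°
n=7: pose=(-3,1,S); sL=120/13, sR=120/13; mL=-180/13, mR=60/13; mL+mR=-120/13 → advance -1; mR−mL=240/13 → turn +1·90°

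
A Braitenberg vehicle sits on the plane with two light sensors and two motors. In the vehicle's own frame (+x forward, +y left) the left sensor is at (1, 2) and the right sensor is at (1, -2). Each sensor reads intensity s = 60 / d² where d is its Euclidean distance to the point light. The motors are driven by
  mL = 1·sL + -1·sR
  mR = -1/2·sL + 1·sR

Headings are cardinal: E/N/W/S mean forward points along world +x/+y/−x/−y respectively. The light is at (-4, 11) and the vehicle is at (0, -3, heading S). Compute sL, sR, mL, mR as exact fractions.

20/87 60/229 -640/19923 2930/19923

left sensor world pos  = (2, -4); dL² = 261
right sensor world pos = (-2, -4); dR² = 229
sL = 60/261 = 20/87
sR = 60/229 = 60/229
mL = 1·sL + -1·sR = -640/19923
mR = -1/2·sL + 1·sR = 2930/19923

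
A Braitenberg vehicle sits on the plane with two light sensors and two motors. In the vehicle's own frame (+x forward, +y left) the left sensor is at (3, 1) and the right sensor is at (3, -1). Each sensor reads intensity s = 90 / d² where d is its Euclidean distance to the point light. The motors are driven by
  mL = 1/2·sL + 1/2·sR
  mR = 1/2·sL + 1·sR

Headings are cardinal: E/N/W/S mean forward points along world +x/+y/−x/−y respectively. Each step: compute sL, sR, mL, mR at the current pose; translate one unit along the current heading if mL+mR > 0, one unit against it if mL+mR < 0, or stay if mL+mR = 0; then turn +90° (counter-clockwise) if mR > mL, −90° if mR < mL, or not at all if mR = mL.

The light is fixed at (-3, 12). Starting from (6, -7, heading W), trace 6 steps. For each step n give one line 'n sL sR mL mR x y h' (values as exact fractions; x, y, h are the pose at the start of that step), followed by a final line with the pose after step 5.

0 45/218 1/4 199/872 77/218 6 -7 W
1 18/113 90/533 9882/60229 14967/60229 5 -7 S
2 45/241 45/281 11745/67721 34335/135442 5 -8 E
3 90/353 90/389 33390/137317 49275/137317 6 -8 N
4 45/218 1/4 199/872 77/218 6 -7 W
5 18/113 90/533 9882/60229 14967/60229 5 -7 S
final 5 -8 E

n=0: pose=(6,-7,W); sL=45/218, sR=1/4; mL=199/872, mR=77/218; mL+mR=507/872 → advance +1; mR−mL=1/8 → turn +1·90°
n=1: pose=(5,-7,S); sL=18/113, sR=90/533; mL=9882/60229, mR=14967/60229; mL+mR=24849/60229 → advance +1; mR−mL=45/533 → turn +1·90°
n=2: pose=(5,-8,E); sL=45/241, sR=45/281; mL=11745/67721, mR=34335/135442; mL+mR=57825/135442 → advance +1; mR−mL=45/562 → turn +1·90°
n=3: pose=(6,-8,N); sL=90/353, sR=90/389; mL=33390/137317, mR=49275/137317; mL+mR=82665/137317 → advance +1; mR−mL=45/389 → turn +1·90°
n=4: pose=(6,-7,W); sL=45/218, sR=1/4; mL=199/872, mR=77/218; mL+mR=507/872 → advance +1; mR−mL=1/8 → turn +1·90°
n=5: pose=(5,-7,S); sL=18/113, sR=90/533; mL=9882/60229, mR=14967/60229; mL+mR=24849/60229 → advance +1; mR−mL=45/533 → turn +1·90°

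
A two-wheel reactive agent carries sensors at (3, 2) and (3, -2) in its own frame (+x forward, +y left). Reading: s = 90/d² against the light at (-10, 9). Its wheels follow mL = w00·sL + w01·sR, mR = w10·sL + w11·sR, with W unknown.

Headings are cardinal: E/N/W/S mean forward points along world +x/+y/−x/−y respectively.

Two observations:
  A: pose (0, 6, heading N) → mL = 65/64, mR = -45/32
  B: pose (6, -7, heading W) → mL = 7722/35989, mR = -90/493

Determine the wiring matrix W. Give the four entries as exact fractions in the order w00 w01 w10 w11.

1/2 1/2 -1 0

obs A: pose=(0,6,N) → sL=45/32, sR=5/8, mL=65/64, mR=-45/32
obs B: pose=(6,-7,W) → sL=90/493, sR=18/73, mL=7722/35989, mR=-90/493
sensor matrix S = [[45/32, 5/8], [90/493, 18/73]]; det S = 133965/575824
solve [mL_A; mL_B] = S·[w00; w01] and [mR_A; mR_B] = S·[w10; w11]:
  w00 = 1/2, w01 = 1/2, w10 = -1, w11 = 0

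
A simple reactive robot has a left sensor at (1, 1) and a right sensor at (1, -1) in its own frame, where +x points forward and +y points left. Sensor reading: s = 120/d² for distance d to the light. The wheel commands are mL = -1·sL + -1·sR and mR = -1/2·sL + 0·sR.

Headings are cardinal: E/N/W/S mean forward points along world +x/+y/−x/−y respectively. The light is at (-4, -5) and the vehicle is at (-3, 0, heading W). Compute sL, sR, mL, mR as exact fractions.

15/2 10/3 -65/6 -15/4

left sensor world pos  = (-4, -1); dL² = 16
right sensor world pos = (-4, 1); dR² = 36
sL = 120/16 = 15/2
sR = 120/36 = 10/3
mL = -1·sL + -1·sR = -65/6
mR = -1/2·sL + 0·sR = -15/4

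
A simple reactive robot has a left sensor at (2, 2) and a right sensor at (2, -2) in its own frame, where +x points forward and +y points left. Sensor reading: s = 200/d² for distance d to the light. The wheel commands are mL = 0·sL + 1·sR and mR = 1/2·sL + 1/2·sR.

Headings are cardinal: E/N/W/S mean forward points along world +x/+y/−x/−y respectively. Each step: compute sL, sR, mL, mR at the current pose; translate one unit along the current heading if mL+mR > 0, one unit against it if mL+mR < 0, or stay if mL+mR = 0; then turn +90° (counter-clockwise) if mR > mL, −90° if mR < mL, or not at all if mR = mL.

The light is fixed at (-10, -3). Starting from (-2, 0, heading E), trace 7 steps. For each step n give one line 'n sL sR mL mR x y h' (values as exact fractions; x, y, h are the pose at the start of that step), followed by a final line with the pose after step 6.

0 8/5 200/101 200/101 904/505 -2 0 E
1 100/61 4 4 172/61 -1 0 S
2 200/49 40/13 40/13 2280/637 -1 -1 W
3 2 50/9 50/9 34/9 -2 -1 S
4 200/37 40/9 40/9 1640/333 -2 -2 W
5 100/41 100/13 100/13 2700/533 -3 -2 S
6 200/29 200/29 200/29 200/29 -3 -3 W
final -4 -3 W

n=0: pose=(-2,0,E); sL=8/5, sR=200/101; mL=200/101, mR=904/505; mL+mR=1904/505 → advance +1; mR−mL=-96/505 → turn -1·90°
n=1: pose=(-1,0,S); sL=100/61, sR=4; mL=4, mR=172/61; mL+mR=416/61 → advance +1; mR−mL=-72/61 → turn -1·90°
n=2: pose=(-1,-1,W); sL=200/49, sR=40/13; mL=40/13, mR=2280/637; mL+mR=4240/637 → advance +1; mR−mL=320/637 → turn +1·90°
n=3: pose=(-2,-1,S); sL=2, sR=50/9; mL=50/9, mR=34/9; mL+mR=28/3 → advance +1; mR−mL=-16/9 → turn -1·90°
n=4: pose=(-2,-2,W); sL=200/37, sR=40/9; mL=40/9, mR=1640/333; mL+mR=1040/111 → advance +1; mR−mL=160/333 → turn +1·90°
n=5: pose=(-3,-2,S); sL=100/41, sR=100/13; mL=100/13, mR=2700/533; mL+mR=6800/533 → advance +1; mR−mL=-1400/533 → turn -1·90°
n=6: pose=(-3,-3,W); sL=200/29, sR=200/29; mL=200/29, mR=200/29; mL+mR=400/29 → advance +1; mR−mL=0 → turn +0·90°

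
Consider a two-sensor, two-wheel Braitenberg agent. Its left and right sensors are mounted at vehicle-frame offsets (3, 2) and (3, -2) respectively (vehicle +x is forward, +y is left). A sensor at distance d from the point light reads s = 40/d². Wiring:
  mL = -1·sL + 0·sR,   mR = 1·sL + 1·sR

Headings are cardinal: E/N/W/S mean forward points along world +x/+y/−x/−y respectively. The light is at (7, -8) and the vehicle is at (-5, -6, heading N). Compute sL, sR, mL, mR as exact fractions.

left sensor world pos  = (-7, -3); dL² = 221
right sensor world pos = (-3, -3); dR² = 125
sL = 40/221 = 40/221
sR = 40/125 = 8/25
mL = -1·sL + 0·sR = -40/221
mR = 1·sL + 1·sR = 2768/5525

40/221 8/25 -40/221 2768/5525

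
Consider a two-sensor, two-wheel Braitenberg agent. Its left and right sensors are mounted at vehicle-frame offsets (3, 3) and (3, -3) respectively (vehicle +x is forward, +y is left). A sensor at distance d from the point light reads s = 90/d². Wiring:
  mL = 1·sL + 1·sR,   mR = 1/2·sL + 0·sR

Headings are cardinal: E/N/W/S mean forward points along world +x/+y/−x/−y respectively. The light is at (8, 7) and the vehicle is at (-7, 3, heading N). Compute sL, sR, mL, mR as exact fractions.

left sensor world pos  = (-10, 6); dL² = 325
right sensor world pos = (-4, 6); dR² = 145
sL = 90/325 = 18/65
sR = 90/145 = 18/29
mL = 1·sL + 1·sR = 1692/1885
mR = 1/2·sL + 0·sR = 9/65

18/65 18/29 1692/1885 9/65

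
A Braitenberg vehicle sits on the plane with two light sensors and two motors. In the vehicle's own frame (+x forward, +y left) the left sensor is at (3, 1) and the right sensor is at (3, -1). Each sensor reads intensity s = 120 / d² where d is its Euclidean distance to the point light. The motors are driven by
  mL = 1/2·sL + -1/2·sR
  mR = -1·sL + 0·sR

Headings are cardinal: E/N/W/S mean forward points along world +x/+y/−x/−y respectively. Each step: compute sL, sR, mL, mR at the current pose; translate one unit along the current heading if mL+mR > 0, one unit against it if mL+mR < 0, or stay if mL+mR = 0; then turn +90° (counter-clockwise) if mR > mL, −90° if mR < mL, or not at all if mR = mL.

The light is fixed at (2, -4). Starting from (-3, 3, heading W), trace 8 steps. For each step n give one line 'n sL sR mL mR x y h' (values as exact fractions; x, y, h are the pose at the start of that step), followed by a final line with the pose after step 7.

n=0: pose=(-3,3,W); sL=6/5, sR=15/16; mL=21/160, mR=-6/5; mL+mR=-171/160 → advance -1; mR−mL=-213/160 → turn -1·90°
n=1: pose=(-2,3,N); sL=24/25, sR=120/109; mL=-192/2725, mR=-24/25; mL+mR=-2808/2725 → advance -1; mR−mL=-2424/2725 → turn -1·90°
n=2: pose=(-2,2,E); sL=12/5, sR=60/13; mL=-72/65, mR=-12/5; mL+mR=-228/65 → advance -1; mR−mL=-84/65 → turn -1·90°
n=3: pose=(-3,2,S); sL=24/5, sR=8/3; mL=16/15, mR=-24/5; mL+mR=-56/15 → advance -1; mR−mL=-88/15 → turn -1·90°
n=4: pose=(-3,3,W); sL=6/5, sR=15/16; mL=21/160, mR=-6/5; mL+mR=-171/160 → advance -1; mR−mL=-213/160 → turn -1·90°
n=5: pose=(-2,3,N); sL=24/25, sR=120/109; mL=-192/2725, mR=-24/25; mL+mR=-2808/2725 → advance -1; mR−mL=-2424/2725 → turn -1·90°
n=6: pose=(-2,2,E); sL=12/5, sR=60/13; mL=-72/65, mR=-12/5; mL+mR=-228/65 → advance -1; mR−mL=-84/65 → turn -1·90°
n=7: pose=(-3,2,S); sL=24/5, sR=8/3; mL=16/15, mR=-24/5; mL+mR=-56/15 → advance -1; mR−mL=-88/15 → turn -1·90°

0 6/5 15/16 21/160 -6/5 -3 3 W
1 24/25 120/109 -192/2725 -24/25 -2 3 N
2 12/5 60/13 -72/65 -12/5 -2 2 E
3 24/5 8/3 16/15 -24/5 -3 2 S
4 6/5 15/16 21/160 -6/5 -3 3 W
5 24/25 120/109 -192/2725 -24/25 -2 3 N
6 12/5 60/13 -72/65 -12/5 -2 2 E
7 24/5 8/3 16/15 -24/5 -3 2 S
final -3 3 W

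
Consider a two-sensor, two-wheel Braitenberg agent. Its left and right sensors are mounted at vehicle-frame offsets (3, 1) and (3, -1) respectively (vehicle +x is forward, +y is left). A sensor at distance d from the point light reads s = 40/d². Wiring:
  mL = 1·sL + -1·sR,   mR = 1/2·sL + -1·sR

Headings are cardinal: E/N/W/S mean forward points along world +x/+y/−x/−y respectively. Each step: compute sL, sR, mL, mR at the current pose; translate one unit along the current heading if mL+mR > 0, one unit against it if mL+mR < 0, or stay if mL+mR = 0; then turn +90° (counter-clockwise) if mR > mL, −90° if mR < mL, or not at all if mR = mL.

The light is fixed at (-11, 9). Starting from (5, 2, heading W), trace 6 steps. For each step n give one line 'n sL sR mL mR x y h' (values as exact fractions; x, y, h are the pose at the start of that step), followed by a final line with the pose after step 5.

0 40/233 8/41 -224/9553 -1044/9553 5 2 W
1 5/34 2/17 1/34 -3/68 6 2 N
2 40/449 40/481 1280/215969 -8340/215969 6 1 E
3 4/41 20/173 -128/7093 -474/7093 5 1 S
4 40/233 8/41 -224/9553 -1044/9553 5 2 W
5 5/34 2/17 1/34 -3/68 6 2 N
final 6 1 E

n=0: pose=(5,2,W); sL=40/233, sR=8/41; mL=-224/9553, mR=-1044/9553; mL+mR=-1268/9553 → advance -1; mR−mL=-20/233 → turn -1·90°
n=1: pose=(6,2,N); sL=5/34, sR=2/17; mL=1/34, mR=-3/68; mL+mR=-1/68 → advance -1; mR−mL=-5/68 → turn -1·90°
n=2: pose=(6,1,E); sL=40/449, sR=40/481; mL=1280/215969, mR=-8340/215969; mL+mR=-7060/215969 → advance -1; mR−mL=-20/449 → turn -1·90°
n=3: pose=(5,1,S); sL=4/41, sR=20/173; mL=-128/7093, mR=-474/7093; mL+mR=-602/7093 → advance -1; mR−mL=-2/41 → turn -1·90°
n=4: pose=(5,2,W); sL=40/233, sR=8/41; mL=-224/9553, mR=-1044/9553; mL+mR=-1268/9553 → advance -1; mR−mL=-20/233 → turn -1·90°
n=5: pose=(6,2,N); sL=5/34, sR=2/17; mL=1/34, mR=-3/68; mL+mR=-1/68 → advance -1; mR−mL=-5/68 → turn -1·90°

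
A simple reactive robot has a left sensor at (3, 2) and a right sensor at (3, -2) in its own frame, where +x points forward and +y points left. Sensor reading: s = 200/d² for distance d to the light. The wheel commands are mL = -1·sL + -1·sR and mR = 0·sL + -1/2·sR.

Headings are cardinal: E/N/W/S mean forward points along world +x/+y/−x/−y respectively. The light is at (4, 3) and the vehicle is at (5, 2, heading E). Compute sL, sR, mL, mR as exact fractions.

left sensor world pos  = (8, 4); dL² = 17
right sensor world pos = (8, 0); dR² = 25
sL = 200/17 = 200/17
sR = 200/25 = 8
mL = -1·sL + -1·sR = -336/17
mR = 0·sL + -1/2·sR = -4

200/17 8 -336/17 -4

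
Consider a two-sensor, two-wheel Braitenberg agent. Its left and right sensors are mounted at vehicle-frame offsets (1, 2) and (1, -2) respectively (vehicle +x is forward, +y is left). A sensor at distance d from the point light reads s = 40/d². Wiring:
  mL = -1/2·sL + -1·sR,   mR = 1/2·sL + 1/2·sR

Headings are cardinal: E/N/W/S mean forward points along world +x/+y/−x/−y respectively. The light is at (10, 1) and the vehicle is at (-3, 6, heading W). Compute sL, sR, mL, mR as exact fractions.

8/41 8/49 -524/2009 360/2009

left sensor world pos  = (-4, 4); dL² = 205
right sensor world pos = (-4, 8); dR² = 245
sL = 40/205 = 8/41
sR = 40/245 = 8/49
mL = -1/2·sL + -1·sR = -524/2009
mR = 1/2·sL + 1/2·sR = 360/2009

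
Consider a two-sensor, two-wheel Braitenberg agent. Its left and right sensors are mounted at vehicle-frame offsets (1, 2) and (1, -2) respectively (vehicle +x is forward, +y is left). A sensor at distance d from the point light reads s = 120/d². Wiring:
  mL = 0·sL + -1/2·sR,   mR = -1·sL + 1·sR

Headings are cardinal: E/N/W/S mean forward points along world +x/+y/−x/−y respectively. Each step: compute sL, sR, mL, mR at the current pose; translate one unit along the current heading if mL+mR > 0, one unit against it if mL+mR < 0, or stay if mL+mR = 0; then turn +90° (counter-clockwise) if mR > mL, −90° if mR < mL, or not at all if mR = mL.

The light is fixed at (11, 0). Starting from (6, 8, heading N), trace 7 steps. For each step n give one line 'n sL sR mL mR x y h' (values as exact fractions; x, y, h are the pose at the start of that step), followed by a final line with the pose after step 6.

0 12/13 4/3 -2/3 16/39 6 8 N
1 120/61 40/39 -20/39 -2240/2379 6 7 W
2 6/5 30/17 -15/17 48/85 7 7 N
3 120/41 120/89 -60/89 -5760/3649 7 6 W
4 60/37 12/5 -6/5 144/185 8 6 N
5 24/5 24/13 -12/13 -192/65 8 5 W
6 30/13 10/3 -5/3 40/39 9 5 N
final 9 4 W

n=0: pose=(6,8,N); sL=12/13, sR=4/3; mL=-2/3, mR=16/39; mL+mR=-10/39 → advance -1; mR−mL=14/13 → turn +1·90°
n=1: pose=(6,7,W); sL=120/61, sR=40/39; mL=-20/39, mR=-2240/2379; mL+mR=-3460/2379 → advance -1; mR−mL=-340/793 → turn -1·90°
n=2: pose=(7,7,N); sL=6/5, sR=30/17; mL=-15/17, mR=48/85; mL+mR=-27/85 → advance -1; mR−mL=123/85 → turn +1·90°
n=3: pose=(7,6,W); sL=120/41, sR=120/89; mL=-60/89, mR=-5760/3649; mL+mR=-8220/3649 → advance -1; mR−mL=-3300/3649 → turn -1·90°
n=4: pose=(8,6,N); sL=60/37, sR=12/5; mL=-6/5, mR=144/185; mL+mR=-78/185 → advance -1; mR−mL=366/185 → turn +1·90°
n=5: pose=(8,5,W); sL=24/5, sR=24/13; mL=-12/13, mR=-192/65; mL+mR=-252/65 → advance -1; mR−mL=-132/65 → turn -1·90°
n=6: pose=(9,5,N); sL=30/13, sR=10/3; mL=-5/3, mR=40/39; mL+mR=-25/39 → advance -1; mR−mL=35/13 → turn +1·90°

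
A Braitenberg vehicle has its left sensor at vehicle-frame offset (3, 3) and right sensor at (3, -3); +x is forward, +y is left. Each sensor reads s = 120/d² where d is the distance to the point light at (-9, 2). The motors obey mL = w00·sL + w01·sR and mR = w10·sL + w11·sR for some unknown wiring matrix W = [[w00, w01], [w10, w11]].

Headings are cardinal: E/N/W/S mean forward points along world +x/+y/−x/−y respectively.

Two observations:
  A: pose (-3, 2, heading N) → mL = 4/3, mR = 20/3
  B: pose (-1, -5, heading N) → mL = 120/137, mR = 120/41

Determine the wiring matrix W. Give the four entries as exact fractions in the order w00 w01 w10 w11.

obs A: pose=(-3,2,N) → sL=20/3, sR=4/3, mL=4/3, mR=20/3
obs B: pose=(-1,-5,N) → sL=120/41, sR=120/137, mL=120/137, mR=120/41
sensor matrix S = [[20/3, 4/3], [120/41, 120/137]]; det S = 10880/5617
solve [mL_A; mL_B] = S·[w00; w01] and [mR_A; mR_B] = S·[w10; w11]:
  w00 = 0, w01 = 1, w10 = 1, w11 = 0

0 1 1 0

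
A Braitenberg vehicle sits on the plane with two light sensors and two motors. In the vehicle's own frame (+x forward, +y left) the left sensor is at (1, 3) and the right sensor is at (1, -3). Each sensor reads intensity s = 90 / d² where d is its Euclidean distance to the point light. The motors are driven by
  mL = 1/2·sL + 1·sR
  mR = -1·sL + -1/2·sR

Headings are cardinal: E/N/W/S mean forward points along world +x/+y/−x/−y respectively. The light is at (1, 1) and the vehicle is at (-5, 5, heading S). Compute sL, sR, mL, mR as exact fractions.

left sensor world pos  = (-2, 4); dL² = 18
right sensor world pos = (-8, 4); dR² = 90
sL = 90/18 = 5
sR = 90/90 = 1
mL = 1/2·sL + 1·sR = 7/2
mR = -1·sL + -1/2·sR = -11/2

5 1 7/2 -11/2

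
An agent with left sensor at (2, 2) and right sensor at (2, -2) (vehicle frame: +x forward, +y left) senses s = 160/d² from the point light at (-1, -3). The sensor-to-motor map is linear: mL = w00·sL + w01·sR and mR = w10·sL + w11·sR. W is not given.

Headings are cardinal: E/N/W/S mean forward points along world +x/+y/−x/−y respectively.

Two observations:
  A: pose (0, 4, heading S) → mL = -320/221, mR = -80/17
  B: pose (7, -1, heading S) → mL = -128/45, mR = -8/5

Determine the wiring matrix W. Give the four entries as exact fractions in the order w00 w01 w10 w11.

1 -1 -1 0

obs A: pose=(0,4,S) → sL=80/17, sR=80/13, mL=-320/221, mR=-80/17
obs B: pose=(7,-1,S) → sL=8/5, sR=40/9, mL=-128/45, mR=-8/5
sensor matrix S = [[80/17, 80/13], [8/5, 40/9]]; det S = 22016/1989
solve [mL_A; mL_B] = S·[w00; w01] and [mR_A; mR_B] = S·[w10; w11]:
  w00 = 1, w01 = -1, w10 = -1, w11 = 0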